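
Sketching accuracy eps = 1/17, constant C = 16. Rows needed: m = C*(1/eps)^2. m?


1/eps = 17.
(1/eps)^2 = 289.
m = 16*289 = 4624.

4624


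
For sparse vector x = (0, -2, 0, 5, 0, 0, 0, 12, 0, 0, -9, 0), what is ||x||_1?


Non-zero entries: [(1, -2), (3, 5), (7, 12), (10, -9)]
Absolute values: [2, 5, 12, 9]
||x||_1 = sum = 28.

28


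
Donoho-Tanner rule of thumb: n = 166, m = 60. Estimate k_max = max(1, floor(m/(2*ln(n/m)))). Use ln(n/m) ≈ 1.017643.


n/m = 166/60 = 83/30.
ln(n/m) ≈ 1.017643.
2*ln(n/m) ≈ 2.035286.
m/(2*ln(n/m)) ≈ 60/2.035286 ≈ 29.4799.
floor = 29.
k_max = max(1, 29) = 29.

29


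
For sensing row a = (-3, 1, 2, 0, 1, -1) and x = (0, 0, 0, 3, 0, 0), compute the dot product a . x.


Non-zero terms: ['0*3']
Products: [0]
y = sum = 0.

0


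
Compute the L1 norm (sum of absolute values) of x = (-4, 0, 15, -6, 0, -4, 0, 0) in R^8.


Non-zero entries: [(0, -4), (2, 15), (3, -6), (5, -4)]
Absolute values: [4, 15, 6, 4]
||x||_1 = sum = 29.

29


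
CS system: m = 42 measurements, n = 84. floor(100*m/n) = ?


100*m/n = 100*42/84 ≈ 50.0.
floor = 50.

50


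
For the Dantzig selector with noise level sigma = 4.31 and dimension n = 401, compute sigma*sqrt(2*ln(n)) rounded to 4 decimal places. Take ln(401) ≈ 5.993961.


ln(401) ≈ 5.993961.
2*ln(n) ≈ 11.987922.
sqrt(2*ln(n)) ≈ sqrt(11.987922) ≈ 3.462358.
threshold ≈ 4.31*3.462358 = 14.92276298 ≈ 14.9228.

14.9228


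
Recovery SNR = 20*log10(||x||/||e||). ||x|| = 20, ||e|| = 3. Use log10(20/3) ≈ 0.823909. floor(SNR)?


||x||/||e|| = 20/3.
log10(20/3) ≈ 0.823909.
20*log10(||x||/||e||) ≈ 20*0.823909 = 16.47818.
floor(16.47818) = 16.

16


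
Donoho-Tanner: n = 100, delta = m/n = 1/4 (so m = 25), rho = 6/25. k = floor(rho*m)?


m = 1/4*100 = 25.
rho = 6/25.
rho*m = 6/25*25 = 6.
k = floor(6) = 6.

6


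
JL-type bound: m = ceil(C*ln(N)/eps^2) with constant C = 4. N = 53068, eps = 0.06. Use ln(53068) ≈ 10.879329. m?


ln(53068) ≈ 10.879329.
eps^2 = 0.06^2 = 0.0036.
C*ln(N)/eps^2 ≈ 4*10.879329/0.0036 ≈ 12088.1433.
m = ceil(12088.1433) = 12089.

12089


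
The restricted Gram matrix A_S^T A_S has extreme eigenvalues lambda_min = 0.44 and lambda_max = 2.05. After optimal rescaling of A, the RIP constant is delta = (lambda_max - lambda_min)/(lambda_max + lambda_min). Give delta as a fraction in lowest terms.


lambda_max - lambda_min = 2.05 - 0.44 = 1.61.
lambda_max + lambda_min = 2.05 + 0.44 = 2.49.
delta = 1.61/2.49 = 161/249.

161/249


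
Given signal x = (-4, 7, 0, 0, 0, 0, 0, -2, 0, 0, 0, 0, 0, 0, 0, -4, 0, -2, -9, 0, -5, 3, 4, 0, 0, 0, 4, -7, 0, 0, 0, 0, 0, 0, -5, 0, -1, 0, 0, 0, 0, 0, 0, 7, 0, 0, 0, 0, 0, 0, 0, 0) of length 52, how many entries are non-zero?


Non-zero positions: [0, 1, 7, 15, 17, 18, 20, 21, 22, 26, 27, 34, 36, 43].
Sparsity = 14.

14


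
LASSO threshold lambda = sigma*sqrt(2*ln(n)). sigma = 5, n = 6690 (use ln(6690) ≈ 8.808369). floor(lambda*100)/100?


ln(6690) ≈ 8.808369.
2*ln(n) ≈ 17.616738.
sqrt(2*ln(n)) ≈ sqrt(17.616738) ≈ 4.19723.
lambda ≈ 5*4.19723 = 20.98615.
floor(lambda*100)/100 = 20.98.

20.98


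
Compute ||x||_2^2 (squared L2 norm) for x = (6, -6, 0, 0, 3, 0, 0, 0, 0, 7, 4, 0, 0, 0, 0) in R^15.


Non-zero entries: [(0, 6), (1, -6), (4, 3), (9, 7), (10, 4)]
Squares: [36, 36, 9, 49, 16]
||x||_2^2 = sum = 146.

146


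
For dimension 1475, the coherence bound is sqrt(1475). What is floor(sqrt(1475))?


38^2 = 1444 <= 1475 < 1521 = 39^2, so 38 <= sqrt(1475) < 39.
floor(sqrt(1475)) = 38.

38


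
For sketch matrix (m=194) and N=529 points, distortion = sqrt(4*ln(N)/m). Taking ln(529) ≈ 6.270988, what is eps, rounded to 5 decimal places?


ln(529) ≈ 6.270988.
4*ln(N)/m ≈ 4*6.270988/194 ≈ 0.12929872.
eps = sqrt(0.12929872) ≈ 0.3595813 ≈ 0.35958.

0.35958


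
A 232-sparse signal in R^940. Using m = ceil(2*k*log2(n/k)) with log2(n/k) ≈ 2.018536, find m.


log2(n/k) = log2(940/232) ≈ 2.018536.
2*k*log2(n/k) ≈ 2*232*2.018536 = 936.600704.
m = ceil(936.600704) = 937.

937


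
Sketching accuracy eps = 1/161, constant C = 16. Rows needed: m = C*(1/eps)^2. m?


1/eps = 161.
(1/eps)^2 = 25921.
m = 16*25921 = 414736.

414736


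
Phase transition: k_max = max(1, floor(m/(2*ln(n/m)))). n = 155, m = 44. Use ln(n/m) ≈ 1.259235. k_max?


n/m = 155/44.
ln(n/m) ≈ 1.259235.
2*ln(n/m) ≈ 2.51847.
m/(2*ln(n/m)) ≈ 44/2.51847 ≈ 17.4709.
floor = 17.
k_max = max(1, 17) = 17.

17


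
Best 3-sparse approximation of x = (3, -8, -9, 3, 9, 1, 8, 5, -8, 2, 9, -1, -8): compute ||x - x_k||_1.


Sorted |x_i| descending: [9, 9, 9, 8, 8, 8, 8, 5, 3, 3, 2, 1, 1]
Keep top 3: [9, 9, 9]
Tail entries: [8, 8, 8, 8, 5, 3, 3, 2, 1, 1]
L1 error = sum of tail = 47.

47


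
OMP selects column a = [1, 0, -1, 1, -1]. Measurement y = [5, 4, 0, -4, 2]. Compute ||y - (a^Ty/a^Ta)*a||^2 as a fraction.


a^T a = 4.
a^T y = -1.
coeff = -1/4 = -1/4.
||r||^2 = 243/4.

243/4


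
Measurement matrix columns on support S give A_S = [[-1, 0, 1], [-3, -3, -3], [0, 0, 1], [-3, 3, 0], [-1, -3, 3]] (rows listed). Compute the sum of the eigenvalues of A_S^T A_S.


Sum of eigenvalues of A_S^T A_S = trace(A_S^T A_S) = sum of squared column norms of A_S.
A_S^T A_S diagonal: [20, 27, 20].
trace = 20 + 27 + 20 = 67.

67


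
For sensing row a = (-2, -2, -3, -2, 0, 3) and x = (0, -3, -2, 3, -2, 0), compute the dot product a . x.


Non-zero terms: ['-2*-3', '-3*-2', '-2*3', '0*-2']
Products: [6, 6, -6, 0]
y = sum = 6.

6


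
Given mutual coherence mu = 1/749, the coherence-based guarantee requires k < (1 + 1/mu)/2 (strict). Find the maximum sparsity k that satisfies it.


1/mu = 749.
1 + 1/mu = 750.
(1 + 1/mu)/2 = 375 is an integer and the inequality is strict, so k_max = 375 - 1 = 374.

374


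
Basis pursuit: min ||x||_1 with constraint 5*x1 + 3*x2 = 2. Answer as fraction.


Axis intercepts:
  x1 = 2/5, x2 = 0: L1 = 2/5
  x1 = 0, x2 = 2/3: L1 = 2/3
x* = (2/5, 0)
||x*||_1 = 2/5.

2/5


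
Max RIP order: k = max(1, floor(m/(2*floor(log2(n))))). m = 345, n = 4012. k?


floor(log2(4012)) = 11.
2*11 = 22.
m/(2*floor(log2(n))) = 345/22 ≈ 15.6818.
floor = 15.
k = max(1, 15) = 15.

15


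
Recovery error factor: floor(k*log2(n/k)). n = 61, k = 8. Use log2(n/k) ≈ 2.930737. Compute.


log2(n/k) = log2(61/8) ≈ 2.930737.
k*log2(n/k) ≈ 8*2.930737 = 23.445896.
floor(23.445896) = 23.

23


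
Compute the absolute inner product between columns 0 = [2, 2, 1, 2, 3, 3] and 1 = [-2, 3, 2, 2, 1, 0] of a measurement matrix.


Inner product: 2*-2 + 2*3 + 1*2 + 2*2 + 3*1 + 3*0
Products: [-4, 6, 2, 4, 3, 0]
Sum = 11.
|dot| = 11.

11


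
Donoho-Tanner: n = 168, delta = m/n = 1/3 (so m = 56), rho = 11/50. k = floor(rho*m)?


m = 1/3*168 = 56.
rho = 11/50.
rho*m = 11/50*56 = 12.32.
k = floor(12.32) = 12.

12


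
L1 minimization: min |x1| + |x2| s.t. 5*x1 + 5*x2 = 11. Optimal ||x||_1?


Axis intercepts:
  x1 = 11/5, x2 = 0: L1 = 11/5
  x1 = 0, x2 = 11/5: L1 = 11/5
x* = (11/5, 0)
||x*||_1 = 11/5.

11/5


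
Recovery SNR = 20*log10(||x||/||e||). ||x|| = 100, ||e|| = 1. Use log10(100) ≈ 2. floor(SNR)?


||x||/||e|| = 100/1 = 100.
log10(100) ≈ 2.
20*log10(||x||/||e||) ≈ 20*2 = 40.
floor(40) = 40.

40


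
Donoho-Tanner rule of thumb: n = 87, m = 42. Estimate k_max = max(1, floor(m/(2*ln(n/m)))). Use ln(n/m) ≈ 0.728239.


n/m = 87/42 = 29/14.
ln(n/m) ≈ 0.728239.
2*ln(n/m) ≈ 1.456478.
m/(2*ln(n/m)) ≈ 42/1.456478 ≈ 28.8367.
floor = 28.
k_max = max(1, 28) = 28.

28


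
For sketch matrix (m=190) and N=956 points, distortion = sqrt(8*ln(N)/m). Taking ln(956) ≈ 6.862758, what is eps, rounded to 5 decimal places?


ln(956) ≈ 6.862758.
8*ln(N)/m ≈ 8*6.862758/190 ≈ 0.28895823.
eps = sqrt(0.28895823) ≈ 0.5375484 ≈ 0.53755.

0.53755


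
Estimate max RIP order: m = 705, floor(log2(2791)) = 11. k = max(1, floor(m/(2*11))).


floor(log2(2791)) = 11.
2*11 = 22.
m/(2*floor(log2(n))) = 705/22 ≈ 32.0455.
floor = 32.
k = max(1, 32) = 32.

32


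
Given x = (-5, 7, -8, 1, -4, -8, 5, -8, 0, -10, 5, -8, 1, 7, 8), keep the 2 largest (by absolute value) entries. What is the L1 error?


Sorted |x_i| descending: [10, 8, 8, 8, 8, 8, 7, 7, 5, 5, 5, 4, 1, 1, 0]
Keep top 2: [10, 8]
Tail entries: [8, 8, 8, 8, 7, 7, 5, 5, 5, 4, 1, 1, 0]
L1 error = sum of tail = 67.

67


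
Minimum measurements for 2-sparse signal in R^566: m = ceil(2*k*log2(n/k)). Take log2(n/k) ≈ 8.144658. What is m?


log2(n/k) = log2(566/2) ≈ 8.144658.
2*k*log2(n/k) ≈ 2*2*8.144658 = 32.578632.
m = ceil(32.578632) = 33.

33


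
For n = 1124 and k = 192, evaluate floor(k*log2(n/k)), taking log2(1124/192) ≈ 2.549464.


log2(n/k) = log2(1124/192) ≈ 2.549464.
k*log2(n/k) ≈ 192*2.549464 = 489.497088.
floor(489.497088) = 489.

489


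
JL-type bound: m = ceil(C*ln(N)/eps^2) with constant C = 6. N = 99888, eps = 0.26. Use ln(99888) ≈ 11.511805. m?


ln(99888) ≈ 11.511805.
eps^2 = 0.26^2 = 0.0676.
C*ln(N)/eps^2 ≈ 6*11.511805/0.0676 ≈ 1021.7578.
m = ceil(1021.7578) = 1022.

1022


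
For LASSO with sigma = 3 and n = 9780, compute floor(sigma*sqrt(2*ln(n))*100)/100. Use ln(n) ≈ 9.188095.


ln(9780) ≈ 9.188095.
2*ln(n) ≈ 18.37619.
sqrt(2*ln(n)) ≈ sqrt(18.37619) ≈ 4.286746.
lambda ≈ 3*4.286746 = 12.860238.
floor(lambda*100)/100 = 12.86.

12.86


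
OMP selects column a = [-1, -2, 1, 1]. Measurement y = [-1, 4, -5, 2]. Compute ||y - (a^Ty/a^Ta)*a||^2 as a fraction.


a^T a = 7.
a^T y = -10.
coeff = -10/7 = -10/7.
||r||^2 = 222/7.

222/7


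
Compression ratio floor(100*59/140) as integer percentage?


100*m/n = 100*59/140 ≈ 42.1429.
floor = 42.

42


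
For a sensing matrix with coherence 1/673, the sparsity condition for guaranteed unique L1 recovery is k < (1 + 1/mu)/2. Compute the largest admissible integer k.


1/mu = 673.
1 + 1/mu = 674.
(1 + 1/mu)/2 = 337 is an integer and the inequality is strict, so k_max = 337 - 1 = 336.

336


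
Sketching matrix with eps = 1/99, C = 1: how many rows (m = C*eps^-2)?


1/eps = 99.
(1/eps)^2 = 9801.
m = 1*9801 = 9801.

9801


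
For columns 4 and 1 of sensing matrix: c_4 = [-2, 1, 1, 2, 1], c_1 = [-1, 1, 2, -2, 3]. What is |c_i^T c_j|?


Inner product: -2*-1 + 1*1 + 1*2 + 2*-2 + 1*3
Products: [2, 1, 2, -4, 3]
Sum = 4.
|dot| = 4.

4


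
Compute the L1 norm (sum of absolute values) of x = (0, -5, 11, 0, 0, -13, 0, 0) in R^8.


Non-zero entries: [(1, -5), (2, 11), (5, -13)]
Absolute values: [5, 11, 13]
||x||_1 = sum = 29.

29


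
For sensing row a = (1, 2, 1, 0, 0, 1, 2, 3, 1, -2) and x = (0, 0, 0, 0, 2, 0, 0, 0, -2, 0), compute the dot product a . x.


Non-zero terms: ['0*2', '1*-2']
Products: [0, -2]
y = sum = -2.

-2


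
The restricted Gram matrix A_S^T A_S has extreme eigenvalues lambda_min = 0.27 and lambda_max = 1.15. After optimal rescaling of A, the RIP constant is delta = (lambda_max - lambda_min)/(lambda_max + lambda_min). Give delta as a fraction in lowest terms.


lambda_max - lambda_min = 1.15 - 0.27 = 0.88.
lambda_max + lambda_min = 1.15 + 0.27 = 1.42.
delta = 0.88/1.42 = 88/142 = 44/71.

44/71


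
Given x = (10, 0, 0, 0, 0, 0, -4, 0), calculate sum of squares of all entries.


Non-zero entries: [(0, 10), (6, -4)]
Squares: [100, 16]
||x||_2^2 = sum = 116.

116


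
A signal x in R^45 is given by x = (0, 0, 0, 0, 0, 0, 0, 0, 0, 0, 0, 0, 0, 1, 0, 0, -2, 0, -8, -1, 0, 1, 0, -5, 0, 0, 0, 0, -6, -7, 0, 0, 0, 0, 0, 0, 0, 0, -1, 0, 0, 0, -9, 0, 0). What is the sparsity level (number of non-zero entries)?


Non-zero positions: [13, 16, 18, 19, 21, 23, 28, 29, 38, 42].
Sparsity = 10.

10


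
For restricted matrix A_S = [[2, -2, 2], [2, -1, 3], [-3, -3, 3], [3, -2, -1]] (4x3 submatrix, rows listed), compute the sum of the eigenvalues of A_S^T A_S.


Sum of eigenvalues of A_S^T A_S = trace(A_S^T A_S) = sum of squared column norms of A_S.
A_S^T A_S diagonal: [26, 18, 23].
trace = 26 + 18 + 23 = 67.

67


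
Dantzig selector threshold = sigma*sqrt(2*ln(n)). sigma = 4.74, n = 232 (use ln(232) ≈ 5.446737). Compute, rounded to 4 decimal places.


ln(232) ≈ 5.446737.
2*ln(n) ≈ 10.893474.
sqrt(2*ln(n)) ≈ sqrt(10.893474) ≈ 3.300526.
threshold ≈ 4.74*3.300526 = 15.64449324 ≈ 15.6445.

15.6445


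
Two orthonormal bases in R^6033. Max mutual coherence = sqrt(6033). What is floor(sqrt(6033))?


77^2 = 5929 <= 6033 < 6084 = 78^2, so 77 <= sqrt(6033) < 78.
floor(sqrt(6033)) = 77.

77


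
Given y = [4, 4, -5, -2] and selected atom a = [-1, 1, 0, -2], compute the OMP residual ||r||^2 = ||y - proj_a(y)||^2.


a^T a = 6.
a^T y = 4.
coeff = 4/6 = 2/3.
||r||^2 = 175/3.

175/3


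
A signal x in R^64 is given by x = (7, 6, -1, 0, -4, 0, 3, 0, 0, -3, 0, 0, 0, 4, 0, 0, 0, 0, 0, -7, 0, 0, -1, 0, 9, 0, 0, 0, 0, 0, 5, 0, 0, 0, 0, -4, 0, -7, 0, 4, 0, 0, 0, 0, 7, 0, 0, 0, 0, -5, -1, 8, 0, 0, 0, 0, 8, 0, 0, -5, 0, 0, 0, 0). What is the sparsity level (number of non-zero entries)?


Non-zero positions: [0, 1, 2, 4, 6, 9, 13, 19, 22, 24, 30, 35, 37, 39, 44, 49, 50, 51, 56, 59].
Sparsity = 20.

20


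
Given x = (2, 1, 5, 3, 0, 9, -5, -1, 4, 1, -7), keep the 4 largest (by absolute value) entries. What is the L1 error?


Sorted |x_i| descending: [9, 7, 5, 5, 4, 3, 2, 1, 1, 1, 0]
Keep top 4: [9, 7, 5, 5]
Tail entries: [4, 3, 2, 1, 1, 1, 0]
L1 error = sum of tail = 12.

12


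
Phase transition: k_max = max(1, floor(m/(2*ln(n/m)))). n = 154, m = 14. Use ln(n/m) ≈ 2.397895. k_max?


n/m = 154/14 = 11.
ln(n/m) ≈ 2.397895.
2*ln(n/m) ≈ 4.79579.
m/(2*ln(n/m)) ≈ 14/4.79579 ≈ 2.9192.
floor = 2.
k_max = max(1, 2) = 2.

2


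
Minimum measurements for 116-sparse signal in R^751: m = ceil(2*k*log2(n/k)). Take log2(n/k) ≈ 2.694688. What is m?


log2(n/k) = log2(751/116) ≈ 2.694688.
2*k*log2(n/k) ≈ 2*116*2.694688 = 625.167616.
m = ceil(625.167616) = 626.

626


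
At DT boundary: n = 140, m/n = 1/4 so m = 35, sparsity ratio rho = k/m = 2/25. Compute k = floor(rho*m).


m = 1/4*140 = 35.
rho = 2/25.
rho*m = 2/25*35 = 2.8.
k = floor(2.8) = 2.

2


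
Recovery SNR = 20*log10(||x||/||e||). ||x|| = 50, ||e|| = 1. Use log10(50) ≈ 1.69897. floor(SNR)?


||x||/||e|| = 50/1 = 50.
log10(50) ≈ 1.69897.
20*log10(||x||/||e||) ≈ 20*1.69897 = 33.9794.
floor(33.9794) = 33.

33


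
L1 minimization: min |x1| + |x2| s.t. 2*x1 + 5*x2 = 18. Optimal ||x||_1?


Axis intercepts:
  x1 = 9, x2 = 0: L1 = 9
  x1 = 0, x2 = 18/5: L1 = 18/5
x* = (0, 18/5)
||x*||_1 = 18/5.

18/5


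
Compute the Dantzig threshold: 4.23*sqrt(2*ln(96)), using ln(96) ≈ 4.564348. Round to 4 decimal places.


ln(96) ≈ 4.564348.
2*ln(n) ≈ 9.128696.
sqrt(2*ln(n)) ≈ sqrt(9.128696) ≈ 3.021373.
threshold ≈ 4.23*3.021373 = 12.78040779 ≈ 12.7804.

12.7804


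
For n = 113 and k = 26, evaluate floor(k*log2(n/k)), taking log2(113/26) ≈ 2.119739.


log2(n/k) = log2(113/26) ≈ 2.119739.
k*log2(n/k) ≈ 26*2.119739 = 55.113214.
floor(55.113214) = 55.

55


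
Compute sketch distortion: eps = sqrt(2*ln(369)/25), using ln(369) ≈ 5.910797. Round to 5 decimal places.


ln(369) ≈ 5.910797.
2*ln(N)/m ≈ 2*5.910797/25 ≈ 0.47286376.
eps = sqrt(0.47286376) ≈ 0.6876509 ≈ 0.68765.

0.68765


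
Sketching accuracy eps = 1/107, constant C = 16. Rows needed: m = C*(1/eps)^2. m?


1/eps = 107.
(1/eps)^2 = 11449.
m = 16*11449 = 183184.

183184


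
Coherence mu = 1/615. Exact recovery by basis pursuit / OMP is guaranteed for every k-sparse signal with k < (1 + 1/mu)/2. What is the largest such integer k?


1/mu = 615.
1 + 1/mu = 616.
(1 + 1/mu)/2 = 308 is an integer and the inequality is strict, so k_max = 308 - 1 = 307.

307


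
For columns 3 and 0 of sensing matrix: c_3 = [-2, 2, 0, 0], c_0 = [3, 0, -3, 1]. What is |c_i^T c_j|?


Inner product: -2*3 + 2*0 + 0*-3 + 0*1
Products: [-6, 0, 0, 0]
Sum = -6.
|dot| = 6.

6


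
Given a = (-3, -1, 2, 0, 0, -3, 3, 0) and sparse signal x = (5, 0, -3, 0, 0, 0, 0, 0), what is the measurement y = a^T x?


Non-zero terms: ['-3*5', '2*-3']
Products: [-15, -6]
y = sum = -21.

-21


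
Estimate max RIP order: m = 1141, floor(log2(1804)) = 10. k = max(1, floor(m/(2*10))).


floor(log2(1804)) = 10.
2*10 = 20.
m/(2*floor(log2(n))) = 1141/20 ≈ 57.05.
floor = 57.
k = max(1, 57) = 57.

57


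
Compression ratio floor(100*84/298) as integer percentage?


100*m/n = 100*84/298 ≈ 28.1879.
floor = 28.

28


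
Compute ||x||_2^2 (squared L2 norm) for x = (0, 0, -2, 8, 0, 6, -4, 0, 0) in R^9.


Non-zero entries: [(2, -2), (3, 8), (5, 6), (6, -4)]
Squares: [4, 64, 36, 16]
||x||_2^2 = sum = 120.

120


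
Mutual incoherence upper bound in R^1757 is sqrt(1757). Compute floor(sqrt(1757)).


41^2 = 1681 <= 1757 < 1764 = 42^2, so 41 <= sqrt(1757) < 42.
floor(sqrt(1757)) = 41.

41


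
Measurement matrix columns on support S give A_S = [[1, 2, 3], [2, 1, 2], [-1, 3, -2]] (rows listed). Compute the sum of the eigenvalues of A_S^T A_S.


Sum of eigenvalues of A_S^T A_S = trace(A_S^T A_S) = sum of squared column norms of A_S.
A_S^T A_S diagonal: [6, 14, 17].
trace = 6 + 14 + 17 = 37.

37


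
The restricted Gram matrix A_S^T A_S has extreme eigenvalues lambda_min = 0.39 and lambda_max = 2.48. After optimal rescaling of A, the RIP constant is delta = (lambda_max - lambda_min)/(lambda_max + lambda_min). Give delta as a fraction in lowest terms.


lambda_max - lambda_min = 2.48 - 0.39 = 2.09.
lambda_max + lambda_min = 2.48 + 0.39 = 2.87.
delta = 2.09/2.87 = 209/287.

209/287


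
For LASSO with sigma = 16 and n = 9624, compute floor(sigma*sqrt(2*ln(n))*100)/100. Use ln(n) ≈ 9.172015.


ln(9624) ≈ 9.172015.
2*ln(n) ≈ 18.34403.
sqrt(2*ln(n)) ≈ sqrt(18.34403) ≈ 4.282993.
lambda ≈ 16*4.282993 = 68.527888.
floor(lambda*100)/100 = 68.52.

68.52


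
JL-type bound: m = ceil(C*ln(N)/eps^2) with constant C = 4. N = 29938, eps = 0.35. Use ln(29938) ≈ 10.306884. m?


ln(29938) ≈ 10.306884.
eps^2 = 0.35^2 = 0.1225.
C*ln(N)/eps^2 ≈ 4*10.306884/0.1225 ≈ 336.5513.
m = ceil(336.5513) = 337.

337


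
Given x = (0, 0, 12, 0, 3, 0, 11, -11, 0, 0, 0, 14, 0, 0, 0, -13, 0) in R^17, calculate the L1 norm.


Non-zero entries: [(2, 12), (4, 3), (6, 11), (7, -11), (11, 14), (15, -13)]
Absolute values: [12, 3, 11, 11, 14, 13]
||x||_1 = sum = 64.

64


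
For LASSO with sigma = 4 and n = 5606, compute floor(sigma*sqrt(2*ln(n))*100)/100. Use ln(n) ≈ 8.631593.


ln(5606) ≈ 8.631593.
2*ln(n) ≈ 17.263186.
sqrt(2*ln(n)) ≈ sqrt(17.263186) ≈ 4.154899.
lambda ≈ 4*4.154899 = 16.619596.
floor(lambda*100)/100 = 16.61.

16.61


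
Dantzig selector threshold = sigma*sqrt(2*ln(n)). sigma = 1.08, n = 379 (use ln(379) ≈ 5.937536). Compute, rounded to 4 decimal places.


ln(379) ≈ 5.937536.
2*ln(n) ≈ 11.875072.
sqrt(2*ln(n)) ≈ sqrt(11.875072) ≈ 3.446023.
threshold ≈ 1.08*3.446023 = 3.72170484 ≈ 3.7217.

3.7217


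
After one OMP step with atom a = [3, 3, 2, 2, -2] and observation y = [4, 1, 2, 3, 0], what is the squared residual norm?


a^T a = 30.
a^T y = 25.
coeff = 25/30 = 5/6.
||r||^2 = 55/6.

55/6


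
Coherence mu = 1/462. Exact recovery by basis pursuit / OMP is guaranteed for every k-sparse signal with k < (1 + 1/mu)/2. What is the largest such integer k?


1/mu = 462.
1 + 1/mu = 463.
(1 + 1/mu)/2 = 231.5 is not an integer, so k_max = floor(231.5) = 231.

231


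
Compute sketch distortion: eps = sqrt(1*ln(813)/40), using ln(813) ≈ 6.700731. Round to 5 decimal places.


ln(813) ≈ 6.700731.
1*ln(N)/m ≈ 1*6.700731/40 ≈ 0.16751827.
eps = sqrt(0.16751827) ≈ 0.40929 ≈ 0.40929.

0.40929


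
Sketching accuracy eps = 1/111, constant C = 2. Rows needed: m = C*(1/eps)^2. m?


1/eps = 111.
(1/eps)^2 = 12321.
m = 2*12321 = 24642.

24642


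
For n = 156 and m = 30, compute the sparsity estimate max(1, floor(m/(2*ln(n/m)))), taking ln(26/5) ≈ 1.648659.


n/m = 156/30 = 26/5.
ln(n/m) ≈ 1.648659.
2*ln(n/m) ≈ 3.297318.
m/(2*ln(n/m)) ≈ 30/3.297318 ≈ 9.0983.
floor = 9.
k_max = max(1, 9) = 9.

9


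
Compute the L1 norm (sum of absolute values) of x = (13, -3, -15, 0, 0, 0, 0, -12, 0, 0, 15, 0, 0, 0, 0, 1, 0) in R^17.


Non-zero entries: [(0, 13), (1, -3), (2, -15), (7, -12), (10, 15), (15, 1)]
Absolute values: [13, 3, 15, 12, 15, 1]
||x||_1 = sum = 59.

59


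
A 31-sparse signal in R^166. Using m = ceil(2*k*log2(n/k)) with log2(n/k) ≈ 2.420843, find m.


log2(n/k) = log2(166/31) ≈ 2.420843.
2*k*log2(n/k) ≈ 2*31*2.420843 = 150.092266.
m = ceil(150.092266) = 151.

151


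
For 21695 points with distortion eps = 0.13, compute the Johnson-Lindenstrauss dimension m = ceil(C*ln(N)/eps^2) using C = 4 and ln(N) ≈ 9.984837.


ln(21695) ≈ 9.984837.
eps^2 = 0.13^2 = 0.0169.
C*ln(N)/eps^2 ≈ 4*9.984837/0.0169 ≈ 2363.275.
m = ceil(2363.275) = 2364.

2364


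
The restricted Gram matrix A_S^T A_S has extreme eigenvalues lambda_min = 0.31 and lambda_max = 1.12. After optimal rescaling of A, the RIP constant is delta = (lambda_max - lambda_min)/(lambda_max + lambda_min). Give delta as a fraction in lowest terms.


lambda_max - lambda_min = 1.12 - 0.31 = 0.81.
lambda_max + lambda_min = 1.12 + 0.31 = 1.43.
delta = 0.81/1.43 = 81/143.

81/143


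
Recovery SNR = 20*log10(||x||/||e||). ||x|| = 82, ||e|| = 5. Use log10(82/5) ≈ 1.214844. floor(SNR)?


||x||/||e|| = 82/5.
log10(82/5) ≈ 1.214844.
20*log10(||x||/||e||) ≈ 20*1.214844 = 24.29688.
floor(24.29688) = 24.

24


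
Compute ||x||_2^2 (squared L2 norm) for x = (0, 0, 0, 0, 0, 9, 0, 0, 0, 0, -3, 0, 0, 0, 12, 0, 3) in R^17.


Non-zero entries: [(5, 9), (10, -3), (14, 12), (16, 3)]
Squares: [81, 9, 144, 9]
||x||_2^2 = sum = 243.

243


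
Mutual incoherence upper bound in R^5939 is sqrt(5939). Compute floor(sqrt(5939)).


77^2 = 5929 <= 5939 < 6084 = 78^2, so 77 <= sqrt(5939) < 78.
floor(sqrt(5939)) = 77.

77


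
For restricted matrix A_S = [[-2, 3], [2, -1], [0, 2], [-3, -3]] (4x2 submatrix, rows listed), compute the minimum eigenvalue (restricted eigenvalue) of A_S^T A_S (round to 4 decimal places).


A_S^T A_S = [[17, 1], [1, 23]].
trace = 40.
det = 390.
disc = trace^2 - 4*det = 1600 - 4*390 = 40.
sqrt(40) ≈ 6.324555.
lam_min = (40 - sqrt(40))/2 ≈ (40 - 6.324555)/2 = 16.8377225 ≈ 16.8377.

16.8377


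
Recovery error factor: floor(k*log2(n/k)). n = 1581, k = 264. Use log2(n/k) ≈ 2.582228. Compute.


log2(n/k) = log2(1581/264) ≈ 2.582228.
k*log2(n/k) ≈ 264*2.582228 = 681.708192.
floor(681.708192) = 681.

681


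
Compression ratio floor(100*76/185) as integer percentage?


100*m/n = 100*76/185 ≈ 41.0811.
floor = 41.

41


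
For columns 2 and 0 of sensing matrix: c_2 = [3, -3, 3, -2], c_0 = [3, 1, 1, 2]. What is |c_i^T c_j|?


Inner product: 3*3 + -3*1 + 3*1 + -2*2
Products: [9, -3, 3, -4]
Sum = 5.
|dot| = 5.

5


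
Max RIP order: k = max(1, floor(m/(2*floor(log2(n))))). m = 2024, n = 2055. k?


floor(log2(2055)) = 11.
2*11 = 22.
m/(2*floor(log2(n))) = 2024/22 ≈ 92.0.
floor = 92.
k = max(1, 92) = 92.

92


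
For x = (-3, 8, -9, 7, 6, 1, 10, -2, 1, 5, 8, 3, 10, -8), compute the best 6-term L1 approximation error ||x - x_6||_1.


Sorted |x_i| descending: [10, 10, 9, 8, 8, 8, 7, 6, 5, 3, 3, 2, 1, 1]
Keep top 6: [10, 10, 9, 8, 8, 8]
Tail entries: [7, 6, 5, 3, 3, 2, 1, 1]
L1 error = sum of tail = 28.

28


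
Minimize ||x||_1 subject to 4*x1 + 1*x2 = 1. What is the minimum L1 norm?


Axis intercepts:
  x1 = 1/4, x2 = 0: L1 = 1/4
  x1 = 0, x2 = 1: L1 = 1
x* = (1/4, 0)
||x*||_1 = 1/4.

1/4


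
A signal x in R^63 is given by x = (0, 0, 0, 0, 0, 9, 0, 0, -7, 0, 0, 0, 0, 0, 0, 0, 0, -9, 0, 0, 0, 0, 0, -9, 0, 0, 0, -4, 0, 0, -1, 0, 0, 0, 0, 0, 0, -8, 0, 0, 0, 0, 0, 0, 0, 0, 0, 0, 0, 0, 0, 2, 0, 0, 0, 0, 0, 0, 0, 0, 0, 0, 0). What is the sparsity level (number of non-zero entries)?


Non-zero positions: [5, 8, 17, 23, 27, 30, 37, 51].
Sparsity = 8.

8


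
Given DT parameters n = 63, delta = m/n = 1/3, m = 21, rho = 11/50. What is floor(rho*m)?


m = 1/3*63 = 21.
rho = 11/50.
rho*m = 11/50*21 = 4.62.
k = floor(4.62) = 4.

4


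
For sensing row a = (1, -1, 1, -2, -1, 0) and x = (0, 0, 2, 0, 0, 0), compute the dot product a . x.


Non-zero terms: ['1*2']
Products: [2]
y = sum = 2.

2


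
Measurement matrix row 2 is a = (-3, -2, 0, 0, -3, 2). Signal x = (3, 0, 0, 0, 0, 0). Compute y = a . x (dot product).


Non-zero terms: ['-3*3']
Products: [-9]
y = sum = -9.

-9


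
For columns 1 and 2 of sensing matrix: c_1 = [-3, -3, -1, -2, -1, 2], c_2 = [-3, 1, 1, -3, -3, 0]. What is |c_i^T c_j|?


Inner product: -3*-3 + -3*1 + -1*1 + -2*-3 + -1*-3 + 2*0
Products: [9, -3, -1, 6, 3, 0]
Sum = 14.
|dot| = 14.

14


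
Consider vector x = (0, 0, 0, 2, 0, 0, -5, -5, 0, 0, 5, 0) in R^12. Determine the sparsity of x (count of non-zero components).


Non-zero positions: [3, 6, 7, 10].
Sparsity = 4.

4


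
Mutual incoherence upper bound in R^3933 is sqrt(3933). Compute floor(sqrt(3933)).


62^2 = 3844 <= 3933 < 3969 = 63^2, so 62 <= sqrt(3933) < 63.
floor(sqrt(3933)) = 62.

62


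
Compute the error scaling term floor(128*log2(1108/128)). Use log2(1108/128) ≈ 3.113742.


log2(n/k) = log2(1108/128) ≈ 3.113742.
k*log2(n/k) ≈ 128*3.113742 = 398.558976.
floor(398.558976) = 398.

398


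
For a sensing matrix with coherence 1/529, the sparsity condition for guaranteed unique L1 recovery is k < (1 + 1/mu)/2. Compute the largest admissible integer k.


1/mu = 529.
1 + 1/mu = 530.
(1 + 1/mu)/2 = 265 is an integer and the inequality is strict, so k_max = 265 - 1 = 264.

264


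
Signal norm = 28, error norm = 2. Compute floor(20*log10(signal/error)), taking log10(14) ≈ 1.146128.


||x||/||e|| = 28/2 = 14.
log10(14) ≈ 1.146128.
20*log10(||x||/||e||) ≈ 20*1.146128 = 22.92256.
floor(22.92256) = 22.

22


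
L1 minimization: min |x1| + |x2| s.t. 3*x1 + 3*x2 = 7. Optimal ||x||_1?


Axis intercepts:
  x1 = 7/3, x2 = 0: L1 = 7/3
  x1 = 0, x2 = 7/3: L1 = 7/3
x* = (7/3, 0)
||x*||_1 = 7/3.

7/3


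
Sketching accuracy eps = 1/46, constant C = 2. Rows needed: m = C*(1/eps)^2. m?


1/eps = 46.
(1/eps)^2 = 2116.
m = 2*2116 = 4232.

4232


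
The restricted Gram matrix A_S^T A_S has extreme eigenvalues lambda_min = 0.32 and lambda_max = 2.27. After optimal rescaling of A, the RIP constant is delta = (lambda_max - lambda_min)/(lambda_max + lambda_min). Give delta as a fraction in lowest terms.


lambda_max - lambda_min = 2.27 - 0.32 = 1.95.
lambda_max + lambda_min = 2.27 + 0.32 = 2.59.
delta = 1.95/2.59 = 195/259.

195/259


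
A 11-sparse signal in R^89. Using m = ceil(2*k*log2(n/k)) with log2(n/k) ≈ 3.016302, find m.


log2(n/k) = log2(89/11) ≈ 3.016302.
2*k*log2(n/k) ≈ 2*11*3.016302 = 66.358644.
m = ceil(66.358644) = 67.

67


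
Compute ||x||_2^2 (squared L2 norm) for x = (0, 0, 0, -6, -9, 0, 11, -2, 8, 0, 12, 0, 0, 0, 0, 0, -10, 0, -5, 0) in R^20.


Non-zero entries: [(3, -6), (4, -9), (6, 11), (7, -2), (8, 8), (10, 12), (16, -10), (18, -5)]
Squares: [36, 81, 121, 4, 64, 144, 100, 25]
||x||_2^2 = sum = 575.

575


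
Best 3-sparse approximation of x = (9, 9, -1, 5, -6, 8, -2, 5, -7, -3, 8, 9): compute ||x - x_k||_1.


Sorted |x_i| descending: [9, 9, 9, 8, 8, 7, 6, 5, 5, 3, 2, 1]
Keep top 3: [9, 9, 9]
Tail entries: [8, 8, 7, 6, 5, 5, 3, 2, 1]
L1 error = sum of tail = 45.

45


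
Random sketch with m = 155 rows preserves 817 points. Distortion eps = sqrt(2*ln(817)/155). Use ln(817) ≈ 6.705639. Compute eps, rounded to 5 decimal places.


ln(817) ≈ 6.705639.
2*ln(N)/m ≈ 2*6.705639/155 ≈ 0.08652437.
eps = sqrt(0.08652437) ≈ 0.2941503 ≈ 0.29415.

0.29415


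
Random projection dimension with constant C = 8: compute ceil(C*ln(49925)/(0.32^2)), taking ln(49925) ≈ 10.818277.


ln(49925) ≈ 10.818277.
eps^2 = 0.32^2 = 0.1024.
C*ln(N)/eps^2 ≈ 8*10.818277/0.1024 ≈ 845.1779.
m = ceil(845.1779) = 846.

846


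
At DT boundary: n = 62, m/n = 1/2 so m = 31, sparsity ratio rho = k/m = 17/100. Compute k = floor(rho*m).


m = 1/2*62 = 31.
rho = 17/100.
rho*m = 17/100*31 = 5.27.
k = floor(5.27) = 5.

5


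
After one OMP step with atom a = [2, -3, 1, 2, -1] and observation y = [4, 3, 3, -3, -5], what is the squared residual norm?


a^T a = 19.
a^T y = 1.
coeff = 1/19 = 1/19.
||r||^2 = 1291/19.

1291/19


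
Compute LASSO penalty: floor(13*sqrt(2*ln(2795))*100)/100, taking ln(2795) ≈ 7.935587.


ln(2795) ≈ 7.935587.
2*ln(n) ≈ 15.871174.
sqrt(2*ln(n)) ≈ sqrt(15.871174) ≈ 3.983864.
lambda ≈ 13*3.983864 = 51.790232.
floor(lambda*100)/100 = 51.79.

51.79


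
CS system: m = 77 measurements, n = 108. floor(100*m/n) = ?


100*m/n = 100*77/108 ≈ 71.2963.
floor = 71.

71


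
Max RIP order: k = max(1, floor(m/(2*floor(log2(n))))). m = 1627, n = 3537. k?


floor(log2(3537)) = 11.
2*11 = 22.
m/(2*floor(log2(n))) = 1627/22 ≈ 73.9545.
floor = 73.
k = max(1, 73) = 73.

73


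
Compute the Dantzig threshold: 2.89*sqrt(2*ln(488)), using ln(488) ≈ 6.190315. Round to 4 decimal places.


ln(488) ≈ 6.190315.
2*ln(n) ≈ 12.38063.
sqrt(2*ln(n)) ≈ sqrt(12.38063) ≈ 3.518612.
threshold ≈ 2.89*3.518612 = 10.16878868 ≈ 10.1688.

10.1688


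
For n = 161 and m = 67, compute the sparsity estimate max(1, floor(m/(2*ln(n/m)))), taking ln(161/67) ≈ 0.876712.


n/m = 161/67.
ln(n/m) ≈ 0.876712.
2*ln(n/m) ≈ 1.753424.
m/(2*ln(n/m)) ≈ 67/1.753424 ≈ 38.211.
floor = 38.
k_max = max(1, 38) = 38.

38


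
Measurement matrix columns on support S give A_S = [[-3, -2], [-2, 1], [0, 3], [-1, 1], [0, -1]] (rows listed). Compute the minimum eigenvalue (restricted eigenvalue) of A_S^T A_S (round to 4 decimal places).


A_S^T A_S = [[14, 3], [3, 16]].
trace = 30.
det = 215.
disc = trace^2 - 4*det = 900 - 4*215 = 40.
sqrt(40) ≈ 6.324555.
lam_min = (30 - sqrt(40))/2 ≈ (30 - 6.324555)/2 = 11.8377225 ≈ 11.8377.

11.8377


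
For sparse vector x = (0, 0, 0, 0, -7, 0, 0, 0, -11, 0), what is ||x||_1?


Non-zero entries: [(4, -7), (8, -11)]
Absolute values: [7, 11]
||x||_1 = sum = 18.

18


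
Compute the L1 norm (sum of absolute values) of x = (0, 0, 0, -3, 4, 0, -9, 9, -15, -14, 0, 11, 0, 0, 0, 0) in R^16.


Non-zero entries: [(3, -3), (4, 4), (6, -9), (7, 9), (8, -15), (9, -14), (11, 11)]
Absolute values: [3, 4, 9, 9, 15, 14, 11]
||x||_1 = sum = 65.

65


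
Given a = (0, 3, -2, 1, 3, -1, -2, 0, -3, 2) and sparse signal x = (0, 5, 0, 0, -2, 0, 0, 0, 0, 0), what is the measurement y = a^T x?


Non-zero terms: ['3*5', '3*-2']
Products: [15, -6]
y = sum = 9.

9


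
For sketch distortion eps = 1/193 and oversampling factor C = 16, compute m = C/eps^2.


1/eps = 193.
(1/eps)^2 = 37249.
m = 16*37249 = 595984.

595984


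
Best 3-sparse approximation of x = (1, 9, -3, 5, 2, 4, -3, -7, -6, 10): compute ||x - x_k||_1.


Sorted |x_i| descending: [10, 9, 7, 6, 5, 4, 3, 3, 2, 1]
Keep top 3: [10, 9, 7]
Tail entries: [6, 5, 4, 3, 3, 2, 1]
L1 error = sum of tail = 24.

24


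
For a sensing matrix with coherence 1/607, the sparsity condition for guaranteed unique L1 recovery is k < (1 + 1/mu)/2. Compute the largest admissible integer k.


1/mu = 607.
1 + 1/mu = 608.
(1 + 1/mu)/2 = 304 is an integer and the inequality is strict, so k_max = 304 - 1 = 303.

303


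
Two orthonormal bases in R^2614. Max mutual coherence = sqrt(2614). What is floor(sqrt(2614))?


51^2 = 2601 <= 2614 < 2704 = 52^2, so 51 <= sqrt(2614) < 52.
floor(sqrt(2614)) = 51.

51


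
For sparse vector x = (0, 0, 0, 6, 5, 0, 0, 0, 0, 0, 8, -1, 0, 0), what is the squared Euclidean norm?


Non-zero entries: [(3, 6), (4, 5), (10, 8), (11, -1)]
Squares: [36, 25, 64, 1]
||x||_2^2 = sum = 126.

126


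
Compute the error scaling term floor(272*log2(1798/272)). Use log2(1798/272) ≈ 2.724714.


log2(n/k) = log2(1798/272) ≈ 2.724714.
k*log2(n/k) ≈ 272*2.724714 = 741.122208.
floor(741.122208) = 741.

741


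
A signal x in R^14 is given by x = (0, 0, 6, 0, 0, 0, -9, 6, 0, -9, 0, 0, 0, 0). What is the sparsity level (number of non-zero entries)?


Non-zero positions: [2, 6, 7, 9].
Sparsity = 4.

4


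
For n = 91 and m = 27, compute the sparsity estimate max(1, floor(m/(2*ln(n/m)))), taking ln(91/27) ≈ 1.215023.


n/m = 91/27.
ln(n/m) ≈ 1.215023.
2*ln(n/m) ≈ 2.430046.
m/(2*ln(n/m)) ≈ 27/2.430046 ≈ 11.1109.
floor = 11.
k_max = max(1, 11) = 11.

11


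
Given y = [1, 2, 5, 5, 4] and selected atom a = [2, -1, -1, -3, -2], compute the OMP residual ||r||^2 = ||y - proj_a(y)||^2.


a^T a = 19.
a^T y = -28.
coeff = -28/19 = -28/19.
||r||^2 = 565/19.

565/19


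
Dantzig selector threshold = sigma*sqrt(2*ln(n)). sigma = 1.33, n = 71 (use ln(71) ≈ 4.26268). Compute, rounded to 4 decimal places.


ln(71) ≈ 4.26268.
2*ln(n) ≈ 8.52536.
sqrt(2*ln(n)) ≈ sqrt(8.52536) ≈ 2.919822.
threshold ≈ 1.33*2.919822 = 3.88336326 ≈ 3.8834.

3.8834


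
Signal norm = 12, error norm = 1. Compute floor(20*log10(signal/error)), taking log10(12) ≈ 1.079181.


||x||/||e|| = 12/1 = 12.
log10(12) ≈ 1.079181.
20*log10(||x||/||e||) ≈ 20*1.079181 = 21.58362.
floor(21.58362) = 21.

21


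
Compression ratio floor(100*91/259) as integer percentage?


100*m/n = 100*91/259 ≈ 35.1351.
floor = 35.

35


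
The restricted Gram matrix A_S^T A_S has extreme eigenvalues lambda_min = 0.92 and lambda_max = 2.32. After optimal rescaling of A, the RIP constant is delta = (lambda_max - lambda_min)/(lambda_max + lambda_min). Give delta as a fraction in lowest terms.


lambda_max - lambda_min = 2.32 - 0.92 = 1.40.
lambda_max + lambda_min = 2.32 + 0.92 = 3.24.
delta = 1.40/3.24 = 140/324 = 35/81.

35/81


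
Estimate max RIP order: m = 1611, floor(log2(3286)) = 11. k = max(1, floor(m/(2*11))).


floor(log2(3286)) = 11.
2*11 = 22.
m/(2*floor(log2(n))) = 1611/22 ≈ 73.2273.
floor = 73.
k = max(1, 73) = 73.

73


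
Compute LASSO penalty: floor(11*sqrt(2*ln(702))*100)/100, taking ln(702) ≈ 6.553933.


ln(702) ≈ 6.553933.
2*ln(n) ≈ 13.107866.
sqrt(2*ln(n)) ≈ sqrt(13.107866) ≈ 3.620479.
lambda ≈ 11*3.620479 = 39.825269.
floor(lambda*100)/100 = 39.82.

39.82


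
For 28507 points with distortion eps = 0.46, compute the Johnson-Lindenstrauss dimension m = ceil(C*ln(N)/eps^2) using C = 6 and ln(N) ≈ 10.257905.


ln(28507) ≈ 10.257905.
eps^2 = 0.46^2 = 0.2116.
C*ln(N)/eps^2 ≈ 6*10.257905/0.2116 ≈ 290.8669.
m = ceil(290.8669) = 291.

291


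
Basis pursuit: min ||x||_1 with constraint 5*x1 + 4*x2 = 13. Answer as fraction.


Axis intercepts:
  x1 = 13/5, x2 = 0: L1 = 13/5
  x1 = 0, x2 = 13/4: L1 = 13/4
x* = (13/5, 0)
||x*||_1 = 13/5.

13/5


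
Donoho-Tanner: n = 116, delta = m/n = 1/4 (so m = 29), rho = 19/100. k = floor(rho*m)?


m = 1/4*116 = 29.
rho = 19/100.
rho*m = 19/100*29 = 5.51.
k = floor(5.51) = 5.

5


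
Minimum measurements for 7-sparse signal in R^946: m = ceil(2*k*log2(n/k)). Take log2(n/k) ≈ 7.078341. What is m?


log2(n/k) = log2(946/7) ≈ 7.078341.
2*k*log2(n/k) ≈ 2*7*7.078341 = 99.096774.
m = ceil(99.096774) = 100.

100


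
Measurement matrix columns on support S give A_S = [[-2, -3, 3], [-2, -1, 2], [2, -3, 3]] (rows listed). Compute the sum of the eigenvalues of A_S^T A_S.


Sum of eigenvalues of A_S^T A_S = trace(A_S^T A_S) = sum of squared column norms of A_S.
A_S^T A_S diagonal: [12, 19, 22].
trace = 12 + 19 + 22 = 53.

53


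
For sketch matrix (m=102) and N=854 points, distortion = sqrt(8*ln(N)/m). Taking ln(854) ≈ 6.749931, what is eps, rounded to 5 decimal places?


ln(854) ≈ 6.749931.
8*ln(N)/m ≈ 8*6.749931/102 ≈ 0.52940635.
eps = sqrt(0.52940635) ≈ 0.7276032 ≈ 0.72760.

0.72760


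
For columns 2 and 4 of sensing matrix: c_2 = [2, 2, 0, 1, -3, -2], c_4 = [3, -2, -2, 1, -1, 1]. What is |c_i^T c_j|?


Inner product: 2*3 + 2*-2 + 0*-2 + 1*1 + -3*-1 + -2*1
Products: [6, -4, 0, 1, 3, -2]
Sum = 4.
|dot| = 4.

4


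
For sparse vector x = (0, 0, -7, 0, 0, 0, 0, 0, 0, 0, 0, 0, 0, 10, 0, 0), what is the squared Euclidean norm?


Non-zero entries: [(2, -7), (13, 10)]
Squares: [49, 100]
||x||_2^2 = sum = 149.

149


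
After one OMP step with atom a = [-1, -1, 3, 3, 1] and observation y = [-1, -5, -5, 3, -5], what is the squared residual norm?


a^T a = 21.
a^T y = -5.
coeff = -5/21 = -5/21.
||r||^2 = 1760/21.

1760/21


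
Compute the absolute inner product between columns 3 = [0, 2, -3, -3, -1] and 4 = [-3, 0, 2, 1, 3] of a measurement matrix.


Inner product: 0*-3 + 2*0 + -3*2 + -3*1 + -1*3
Products: [0, 0, -6, -3, -3]
Sum = -12.
|dot| = 12.

12


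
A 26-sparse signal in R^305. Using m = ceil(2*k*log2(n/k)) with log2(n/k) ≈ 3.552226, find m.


log2(n/k) = log2(305/26) ≈ 3.552226.
2*k*log2(n/k) ≈ 2*26*3.552226 = 184.715752.
m = ceil(184.715752) = 185.

185


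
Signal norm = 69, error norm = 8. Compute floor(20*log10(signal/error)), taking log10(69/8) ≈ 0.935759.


||x||/||e|| = 69/8.
log10(69/8) ≈ 0.935759.
20*log10(||x||/||e||) ≈ 20*0.935759 = 18.71518.
floor(18.71518) = 18.

18


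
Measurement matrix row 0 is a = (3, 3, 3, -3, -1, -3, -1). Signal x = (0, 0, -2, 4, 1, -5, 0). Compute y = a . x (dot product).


Non-zero terms: ['3*-2', '-3*4', '-1*1', '-3*-5']
Products: [-6, -12, -1, 15]
y = sum = -4.

-4


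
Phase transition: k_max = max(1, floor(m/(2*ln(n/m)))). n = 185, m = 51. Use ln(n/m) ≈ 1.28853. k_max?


n/m = 185/51.
ln(n/m) ≈ 1.28853.
2*ln(n/m) ≈ 2.57706.
m/(2*ln(n/m)) ≈ 51/2.57706 ≈ 19.79.
floor = 19.
k_max = max(1, 19) = 19.

19


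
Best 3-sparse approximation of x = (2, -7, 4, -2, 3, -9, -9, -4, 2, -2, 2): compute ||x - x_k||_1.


Sorted |x_i| descending: [9, 9, 7, 4, 4, 3, 2, 2, 2, 2, 2]
Keep top 3: [9, 9, 7]
Tail entries: [4, 4, 3, 2, 2, 2, 2, 2]
L1 error = sum of tail = 21.

21


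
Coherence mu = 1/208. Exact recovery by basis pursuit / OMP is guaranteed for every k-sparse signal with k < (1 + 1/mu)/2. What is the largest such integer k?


1/mu = 208.
1 + 1/mu = 209.
(1 + 1/mu)/2 = 104.5 is not an integer, so k_max = floor(104.5) = 104.

104


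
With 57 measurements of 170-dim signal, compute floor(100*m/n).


100*m/n = 100*57/170 ≈ 33.5294.
floor = 33.

33


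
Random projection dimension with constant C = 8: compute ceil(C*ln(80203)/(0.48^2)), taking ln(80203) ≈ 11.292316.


ln(80203) ≈ 11.292316.
eps^2 = 0.48^2 = 0.2304.
C*ln(N)/eps^2 ≈ 8*11.292316/0.2304 ≈ 392.0943.
m = ceil(392.0943) = 393.

393


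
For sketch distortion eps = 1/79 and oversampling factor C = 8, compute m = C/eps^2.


1/eps = 79.
(1/eps)^2 = 6241.
m = 8*6241 = 49928.

49928


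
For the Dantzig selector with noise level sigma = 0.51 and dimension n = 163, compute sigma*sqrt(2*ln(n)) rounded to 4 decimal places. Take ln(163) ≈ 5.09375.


ln(163) ≈ 5.09375.
2*ln(n) ≈ 10.1875.
sqrt(2*ln(n)) ≈ sqrt(10.1875) ≈ 3.191786.
threshold ≈ 0.51*3.191786 = 1.62781086 ≈ 1.6278.

1.6278


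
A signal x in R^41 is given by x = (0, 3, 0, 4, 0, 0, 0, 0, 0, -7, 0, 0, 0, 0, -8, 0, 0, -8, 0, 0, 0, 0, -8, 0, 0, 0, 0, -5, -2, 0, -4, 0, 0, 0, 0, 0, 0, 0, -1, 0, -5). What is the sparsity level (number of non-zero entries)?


Non-zero positions: [1, 3, 9, 14, 17, 22, 27, 28, 30, 38, 40].
Sparsity = 11.

11


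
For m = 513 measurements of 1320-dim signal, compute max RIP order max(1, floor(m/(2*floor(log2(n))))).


floor(log2(1320)) = 10.
2*10 = 20.
m/(2*floor(log2(n))) = 513/20 ≈ 25.65.
floor = 25.
k = max(1, 25) = 25.

25


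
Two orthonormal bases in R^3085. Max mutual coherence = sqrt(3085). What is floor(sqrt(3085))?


55^2 = 3025 <= 3085 < 3136 = 56^2, so 55 <= sqrt(3085) < 56.
floor(sqrt(3085)) = 55.

55
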